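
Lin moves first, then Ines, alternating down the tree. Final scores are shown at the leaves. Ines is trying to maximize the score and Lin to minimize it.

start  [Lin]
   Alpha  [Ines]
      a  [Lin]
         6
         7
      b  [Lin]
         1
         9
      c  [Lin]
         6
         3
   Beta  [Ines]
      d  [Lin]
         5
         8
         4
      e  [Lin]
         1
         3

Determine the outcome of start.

4

a (Lin): min(6, 7) = 6
b (Lin): min(1, 9) = 1
c (Lin): min(6, 3) = 3
Alpha (Ines): max(6, 1, 3) = 6
d (Lin): min(5, 8, 4) = 4
e (Lin): min(1, 3) = 1
Beta (Ines): max(4, 1) = 4
start (Lin): min(6, 4) = 4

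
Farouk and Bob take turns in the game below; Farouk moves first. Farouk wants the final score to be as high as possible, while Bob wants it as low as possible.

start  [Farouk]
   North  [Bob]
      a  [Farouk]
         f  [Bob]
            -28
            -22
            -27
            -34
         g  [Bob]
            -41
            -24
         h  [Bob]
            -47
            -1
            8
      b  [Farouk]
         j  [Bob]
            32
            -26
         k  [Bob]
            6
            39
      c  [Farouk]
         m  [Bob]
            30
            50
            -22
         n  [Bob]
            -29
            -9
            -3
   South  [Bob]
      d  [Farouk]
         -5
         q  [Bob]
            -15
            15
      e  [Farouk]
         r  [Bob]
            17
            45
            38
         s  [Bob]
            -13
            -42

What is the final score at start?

-5

f (Bob): min(-28, -22, -27, -34) = -34
g (Bob): min(-41, -24) = -41
h (Bob): min(-47, -1, 8) = -47
a (Farouk): max(-34, -41, -47) = -34
j (Bob): min(32, -26) = -26
k (Bob): min(6, 39) = 6
b (Farouk): max(-26, 6) = 6
m (Bob): min(30, 50, -22) = -22
n (Bob): min(-29, -9, -3) = -29
c (Farouk): max(-22, -29) = -22
North (Bob): min(-34, 6, -22) = -34
q (Bob): min(-15, 15) = -15
d (Farouk): max(-5, -15) = -5
r (Bob): min(17, 45, 38) = 17
s (Bob): min(-13, -42) = -42
e (Farouk): max(17, -42) = 17
South (Bob): min(-5, 17) = -5
start (Farouk): max(-34, -5) = -5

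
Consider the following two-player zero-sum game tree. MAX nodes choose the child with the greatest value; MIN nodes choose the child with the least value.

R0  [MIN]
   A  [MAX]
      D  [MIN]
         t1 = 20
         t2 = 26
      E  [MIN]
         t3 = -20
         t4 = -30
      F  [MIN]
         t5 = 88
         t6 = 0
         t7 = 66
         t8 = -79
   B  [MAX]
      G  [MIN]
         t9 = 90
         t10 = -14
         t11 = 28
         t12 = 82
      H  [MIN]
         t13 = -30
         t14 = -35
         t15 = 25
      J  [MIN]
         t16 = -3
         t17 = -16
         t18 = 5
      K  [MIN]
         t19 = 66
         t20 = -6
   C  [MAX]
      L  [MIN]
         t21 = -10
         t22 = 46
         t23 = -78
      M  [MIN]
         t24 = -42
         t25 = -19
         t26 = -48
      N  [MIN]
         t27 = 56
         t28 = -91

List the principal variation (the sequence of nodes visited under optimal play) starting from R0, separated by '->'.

R0 -> C -> M -> t26

D (MIN): min(20, 26) = 20
E (MIN): min(-20, -30) = -30
F (MIN): min(88, 0, 66, -79) = -79
A (MAX): max(20, -30, -79) = 20
G (MIN): min(90, -14, 28, 82) = -14
H (MIN): min(-30, -35, 25) = -35
J (MIN): min(-3, -16, 5) = -16
K (MIN): min(66, -6) = -6
B (MAX): max(-14, -35, -16, -6) = -6
L (MIN): min(-10, 46, -78) = -78
M (MIN): min(-42, -19, -48) = -48
N (MIN): min(56, -91) = -91
C (MAX): max(-78, -48, -91) = -48
R0 (MIN): min(20, -6, -48) = -48
At R0, MIN picks C (lowest: -48).
At C, MAX picks M (highest: -48).
At M, MIN picks t26 (lowest: -48).
Terminal value -48.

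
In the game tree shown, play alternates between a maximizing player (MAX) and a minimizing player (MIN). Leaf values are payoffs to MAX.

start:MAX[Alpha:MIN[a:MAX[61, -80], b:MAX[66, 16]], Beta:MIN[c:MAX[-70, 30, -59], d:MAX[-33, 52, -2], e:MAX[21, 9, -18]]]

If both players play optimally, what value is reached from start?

a (MAX): max(61, -80) = 61
b (MAX): max(66, 16) = 66
Alpha (MIN): min(61, 66) = 61
c (MAX): max(-70, 30, -59) = 30
d (MAX): max(-33, 52, -2) = 52
e (MAX): max(21, 9, -18) = 21
Beta (MIN): min(30, 52, 21) = 21
start (MAX): max(61, 21) = 61

61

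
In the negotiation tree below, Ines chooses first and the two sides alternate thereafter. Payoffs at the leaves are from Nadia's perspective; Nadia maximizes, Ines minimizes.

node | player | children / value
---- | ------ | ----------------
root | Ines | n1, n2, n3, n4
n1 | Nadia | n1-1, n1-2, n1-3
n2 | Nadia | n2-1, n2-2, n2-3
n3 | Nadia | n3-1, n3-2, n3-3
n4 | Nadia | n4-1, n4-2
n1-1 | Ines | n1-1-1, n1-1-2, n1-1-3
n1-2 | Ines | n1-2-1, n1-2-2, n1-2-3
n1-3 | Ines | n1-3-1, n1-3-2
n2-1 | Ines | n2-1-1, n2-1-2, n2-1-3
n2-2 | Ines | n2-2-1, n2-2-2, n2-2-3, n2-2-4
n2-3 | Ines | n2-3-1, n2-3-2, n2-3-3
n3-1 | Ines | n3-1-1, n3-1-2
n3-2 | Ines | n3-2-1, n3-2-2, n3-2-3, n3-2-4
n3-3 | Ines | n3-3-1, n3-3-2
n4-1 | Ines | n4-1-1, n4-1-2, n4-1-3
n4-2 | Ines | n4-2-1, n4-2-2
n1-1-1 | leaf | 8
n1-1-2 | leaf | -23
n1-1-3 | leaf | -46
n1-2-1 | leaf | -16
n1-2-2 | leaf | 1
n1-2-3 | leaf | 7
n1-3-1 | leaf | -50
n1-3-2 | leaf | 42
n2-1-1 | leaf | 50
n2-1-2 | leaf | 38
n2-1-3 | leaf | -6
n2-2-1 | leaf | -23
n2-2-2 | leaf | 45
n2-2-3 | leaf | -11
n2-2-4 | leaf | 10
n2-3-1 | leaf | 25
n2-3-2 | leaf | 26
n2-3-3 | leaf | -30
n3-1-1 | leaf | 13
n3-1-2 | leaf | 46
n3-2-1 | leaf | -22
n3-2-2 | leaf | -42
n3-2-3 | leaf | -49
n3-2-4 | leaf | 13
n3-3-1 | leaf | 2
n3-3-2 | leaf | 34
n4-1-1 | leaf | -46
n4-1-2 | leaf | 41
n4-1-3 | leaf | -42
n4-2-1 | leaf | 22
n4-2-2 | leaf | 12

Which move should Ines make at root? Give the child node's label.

n1-1 (Ines): min(8, -23, -46) = -46
n1-2 (Ines): min(-16, 1, 7) = -16
n1-3 (Ines): min(-50, 42) = -50
n1 (Nadia): max(-46, -16, -50) = -16
n2-1 (Ines): min(50, 38, -6) = -6
n2-2 (Ines): min(-23, 45, -11, 10) = -23
n2-3 (Ines): min(25, 26, -30) = -30
n2 (Nadia): max(-6, -23, -30) = -6
n3-1 (Ines): min(13, 46) = 13
n3-2 (Ines): min(-22, -42, -49, 13) = -49
n3-3 (Ines): min(2, 34) = 2
n3 (Nadia): max(13, -49, 2) = 13
n4-1 (Ines): min(-46, 41, -42) = -46
n4-2 (Ines): min(22, 12) = 12
n4 (Nadia): max(-46, 12) = 12
root (Ines): min(-16, -6, 13, 12) = -16
Ines at root wants the lowest of {n1=-16, n2=-6, n3=13, n4=12}, so chooses n1.

n1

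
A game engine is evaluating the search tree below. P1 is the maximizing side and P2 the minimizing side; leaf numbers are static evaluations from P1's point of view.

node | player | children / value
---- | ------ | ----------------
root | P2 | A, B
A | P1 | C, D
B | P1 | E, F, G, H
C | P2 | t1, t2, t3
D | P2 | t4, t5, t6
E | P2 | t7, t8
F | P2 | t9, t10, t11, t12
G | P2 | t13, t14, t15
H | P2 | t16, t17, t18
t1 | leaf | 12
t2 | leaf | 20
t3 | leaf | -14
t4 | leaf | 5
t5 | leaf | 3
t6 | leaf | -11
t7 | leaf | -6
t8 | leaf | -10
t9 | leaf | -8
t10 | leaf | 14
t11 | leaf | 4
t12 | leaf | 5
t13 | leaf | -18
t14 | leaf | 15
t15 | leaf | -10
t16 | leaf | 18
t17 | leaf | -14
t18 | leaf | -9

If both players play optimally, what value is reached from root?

C (P2): min(12, 20, -14) = -14
D (P2): min(5, 3, -11) = -11
A (P1): max(-14, -11) = -11
E (P2): min(-6, -10) = -10
F (P2): min(-8, 14, 4, 5) = -8
G (P2): min(-18, 15, -10) = -18
H (P2): min(18, -14, -9) = -14
B (P1): max(-10, -8, -18, -14) = -8
root (P2): min(-11, -8) = -11

-11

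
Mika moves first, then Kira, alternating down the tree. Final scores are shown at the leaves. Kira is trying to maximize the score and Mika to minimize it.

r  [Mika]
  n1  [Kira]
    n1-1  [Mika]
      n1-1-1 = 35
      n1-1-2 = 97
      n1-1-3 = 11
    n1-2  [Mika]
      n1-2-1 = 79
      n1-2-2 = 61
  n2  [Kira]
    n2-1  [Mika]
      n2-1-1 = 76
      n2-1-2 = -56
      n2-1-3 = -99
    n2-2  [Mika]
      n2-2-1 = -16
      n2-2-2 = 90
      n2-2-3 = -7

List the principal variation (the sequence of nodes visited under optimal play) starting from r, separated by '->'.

r -> n2 -> n2-2 -> n2-2-1

n1-1 (Mika): min(35, 97, 11) = 11
n1-2 (Mika): min(79, 61) = 61
n1 (Kira): max(11, 61) = 61
n2-1 (Mika): min(76, -56, -99) = -99
n2-2 (Mika): min(-16, 90, -7) = -16
n2 (Kira): max(-99, -16) = -16
r (Mika): min(61, -16) = -16
At r, Mika picks n2 (lowest: -16).
At n2, Kira picks n2-2 (highest: -16).
At n2-2, Mika picks n2-2-1 (lowest: -16).
Terminal value -16.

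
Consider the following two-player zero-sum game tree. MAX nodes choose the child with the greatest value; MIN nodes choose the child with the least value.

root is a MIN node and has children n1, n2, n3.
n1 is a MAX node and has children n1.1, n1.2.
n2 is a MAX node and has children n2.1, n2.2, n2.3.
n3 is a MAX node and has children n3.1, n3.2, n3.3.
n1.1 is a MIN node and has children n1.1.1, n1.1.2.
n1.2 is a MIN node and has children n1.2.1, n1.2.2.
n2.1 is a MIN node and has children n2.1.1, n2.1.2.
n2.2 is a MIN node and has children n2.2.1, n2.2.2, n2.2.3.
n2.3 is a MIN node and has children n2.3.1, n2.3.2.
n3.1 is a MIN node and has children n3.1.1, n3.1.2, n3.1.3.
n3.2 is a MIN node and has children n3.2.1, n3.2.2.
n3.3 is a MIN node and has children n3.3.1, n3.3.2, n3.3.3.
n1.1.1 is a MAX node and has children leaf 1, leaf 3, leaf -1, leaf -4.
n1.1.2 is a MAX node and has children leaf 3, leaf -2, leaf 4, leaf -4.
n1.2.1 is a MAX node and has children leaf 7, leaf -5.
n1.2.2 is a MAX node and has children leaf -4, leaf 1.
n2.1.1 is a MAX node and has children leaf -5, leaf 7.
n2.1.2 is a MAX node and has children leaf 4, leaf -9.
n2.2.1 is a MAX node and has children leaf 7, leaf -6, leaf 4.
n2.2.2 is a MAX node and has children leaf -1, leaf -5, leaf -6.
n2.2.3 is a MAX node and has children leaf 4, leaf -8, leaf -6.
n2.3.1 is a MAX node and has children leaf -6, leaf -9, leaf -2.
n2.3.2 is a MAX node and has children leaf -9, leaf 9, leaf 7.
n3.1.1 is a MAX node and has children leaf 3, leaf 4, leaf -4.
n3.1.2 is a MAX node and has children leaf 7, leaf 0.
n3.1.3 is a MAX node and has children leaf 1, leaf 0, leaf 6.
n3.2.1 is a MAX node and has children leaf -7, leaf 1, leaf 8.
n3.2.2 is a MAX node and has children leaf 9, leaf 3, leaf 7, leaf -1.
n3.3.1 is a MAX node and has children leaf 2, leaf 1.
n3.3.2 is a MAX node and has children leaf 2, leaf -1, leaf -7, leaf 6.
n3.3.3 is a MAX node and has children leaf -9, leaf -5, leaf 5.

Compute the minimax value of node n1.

n1.1.1 (MAX): max(1, 3, -1, -4) = 3
n1.1.2 (MAX): max(3, -2, 4, -4) = 4
n1.1 (MIN): min(3, 4) = 3
n1.2.1 (MAX): max(7, -5) = 7
n1.2.2 (MAX): max(-4, 1) = 1
n1.2 (MIN): min(7, 1) = 1
n1 (MAX): max(3, 1) = 3

3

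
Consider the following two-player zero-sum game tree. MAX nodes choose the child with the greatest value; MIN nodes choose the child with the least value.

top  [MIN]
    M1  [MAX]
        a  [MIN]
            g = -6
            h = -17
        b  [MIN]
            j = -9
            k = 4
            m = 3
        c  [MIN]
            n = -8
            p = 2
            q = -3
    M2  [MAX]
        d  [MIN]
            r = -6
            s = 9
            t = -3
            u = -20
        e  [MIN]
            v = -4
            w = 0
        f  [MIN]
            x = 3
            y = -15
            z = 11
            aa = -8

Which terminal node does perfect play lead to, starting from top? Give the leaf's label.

a (MIN): min(-6, -17) = -17
b (MIN): min(-9, 4, 3) = -9
c (MIN): min(-8, 2, -3) = -8
M1 (MAX): max(-17, -9, -8) = -8
d (MIN): min(-6, 9, -3, -20) = -20
e (MIN): min(-4, 0) = -4
f (MIN): min(3, -15, 11, -8) = -15
M2 (MAX): max(-20, -4, -15) = -4
top (MIN): min(-8, -4) = -8
At top, MIN picks M1 (lowest: -8).
At M1, MAX picks c (highest: -8).
At c, MIN picks n (lowest: -8).
Terminal value -8.

n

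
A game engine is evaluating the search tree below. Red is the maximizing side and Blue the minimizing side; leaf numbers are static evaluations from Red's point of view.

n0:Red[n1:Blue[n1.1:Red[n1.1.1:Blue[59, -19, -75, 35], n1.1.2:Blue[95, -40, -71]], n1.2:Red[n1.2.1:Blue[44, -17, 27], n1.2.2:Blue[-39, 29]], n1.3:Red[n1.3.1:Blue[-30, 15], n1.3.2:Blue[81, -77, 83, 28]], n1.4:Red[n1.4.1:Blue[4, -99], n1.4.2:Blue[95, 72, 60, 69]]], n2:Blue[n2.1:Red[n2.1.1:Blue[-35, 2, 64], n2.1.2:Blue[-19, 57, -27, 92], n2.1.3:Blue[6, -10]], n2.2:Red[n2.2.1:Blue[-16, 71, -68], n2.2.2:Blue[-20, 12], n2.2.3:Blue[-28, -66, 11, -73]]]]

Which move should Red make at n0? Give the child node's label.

n2

n1.1.1 (Blue): min(59, -19, -75, 35) = -75
n1.1.2 (Blue): min(95, -40, -71) = -71
n1.1 (Red): max(-75, -71) = -71
n1.2.1 (Blue): min(44, -17, 27) = -17
n1.2.2 (Blue): min(-39, 29) = -39
n1.2 (Red): max(-17, -39) = -17
n1.3.1 (Blue): min(-30, 15) = -30
n1.3.2 (Blue): min(81, -77, 83, 28) = -77
n1.3 (Red): max(-30, -77) = -30
n1.4.1 (Blue): min(4, -99) = -99
n1.4.2 (Blue): min(95, 72, 60, 69) = 60
n1.4 (Red): max(-99, 60) = 60
n1 (Blue): min(-71, -17, -30, 60) = -71
n2.1.1 (Blue): min(-35, 2, 64) = -35
n2.1.2 (Blue): min(-19, 57, -27, 92) = -27
n2.1.3 (Blue): min(6, -10) = -10
n2.1 (Red): max(-35, -27, -10) = -10
n2.2.1 (Blue): min(-16, 71, -68) = -68
n2.2.2 (Blue): min(-20, 12) = -20
n2.2.3 (Blue): min(-28, -66, 11, -73) = -73
n2.2 (Red): max(-68, -20, -73) = -20
n2 (Blue): min(-10, -20) = -20
n0 (Red): max(-71, -20) = -20
Red at n0 wants the highest of {n1=-71, n2=-20}, so chooses n2.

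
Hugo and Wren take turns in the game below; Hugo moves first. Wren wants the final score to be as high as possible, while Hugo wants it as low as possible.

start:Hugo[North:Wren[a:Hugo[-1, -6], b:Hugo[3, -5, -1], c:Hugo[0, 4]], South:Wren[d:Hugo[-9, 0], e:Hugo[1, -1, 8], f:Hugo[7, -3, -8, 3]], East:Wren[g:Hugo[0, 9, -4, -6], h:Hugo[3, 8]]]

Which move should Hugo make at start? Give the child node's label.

a (Hugo): min(-1, -6) = -6
b (Hugo): min(3, -5, -1) = -5
c (Hugo): min(0, 4) = 0
North (Wren): max(-6, -5, 0) = 0
d (Hugo): min(-9, 0) = -9
e (Hugo): min(1, -1, 8) = -1
f (Hugo): min(7, -3, -8, 3) = -8
South (Wren): max(-9, -1, -8) = -1
g (Hugo): min(0, 9, -4, -6) = -6
h (Hugo): min(3, 8) = 3
East (Wren): max(-6, 3) = 3
start (Hugo): min(0, -1, 3) = -1
Hugo at start wants the lowest of {North=0, South=-1, East=3}, so chooses South.

South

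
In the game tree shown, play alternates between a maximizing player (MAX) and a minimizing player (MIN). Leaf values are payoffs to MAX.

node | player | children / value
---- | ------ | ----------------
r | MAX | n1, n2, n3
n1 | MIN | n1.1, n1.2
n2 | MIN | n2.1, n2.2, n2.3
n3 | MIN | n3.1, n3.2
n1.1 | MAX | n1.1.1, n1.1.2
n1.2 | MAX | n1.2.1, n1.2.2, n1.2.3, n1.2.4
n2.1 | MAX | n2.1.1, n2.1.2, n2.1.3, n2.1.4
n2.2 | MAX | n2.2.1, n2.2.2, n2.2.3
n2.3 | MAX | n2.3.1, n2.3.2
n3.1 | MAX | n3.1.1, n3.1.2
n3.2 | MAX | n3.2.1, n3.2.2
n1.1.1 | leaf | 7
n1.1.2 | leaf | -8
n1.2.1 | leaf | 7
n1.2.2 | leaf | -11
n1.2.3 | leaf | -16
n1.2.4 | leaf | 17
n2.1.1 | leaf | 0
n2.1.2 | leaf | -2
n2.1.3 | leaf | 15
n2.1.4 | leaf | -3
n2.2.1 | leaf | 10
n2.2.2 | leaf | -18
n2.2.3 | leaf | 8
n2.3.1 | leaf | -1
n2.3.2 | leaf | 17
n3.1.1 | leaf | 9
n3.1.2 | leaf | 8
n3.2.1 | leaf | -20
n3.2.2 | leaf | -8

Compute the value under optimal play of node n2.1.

n2.1 (MAX): max(0, -2, 15, -3) = 15

15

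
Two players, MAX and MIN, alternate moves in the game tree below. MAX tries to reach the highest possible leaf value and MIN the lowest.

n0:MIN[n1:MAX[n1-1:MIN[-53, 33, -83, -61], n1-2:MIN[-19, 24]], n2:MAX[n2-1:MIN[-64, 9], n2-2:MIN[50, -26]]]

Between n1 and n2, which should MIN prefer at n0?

n1-1 (MIN): min(-53, 33, -83, -61) = -83
n1-2 (MIN): min(-19, 24) = -19
n1 (MAX): max(-83, -19) = -19
n2-1 (MIN): min(-64, 9) = -64
n2-2 (MIN): min(50, -26) = -26
n2 (MAX): max(-64, -26) = -26
MIN prefers the lower value; n1=-19, n2=-26. n2 is better since -26 < -19.

n2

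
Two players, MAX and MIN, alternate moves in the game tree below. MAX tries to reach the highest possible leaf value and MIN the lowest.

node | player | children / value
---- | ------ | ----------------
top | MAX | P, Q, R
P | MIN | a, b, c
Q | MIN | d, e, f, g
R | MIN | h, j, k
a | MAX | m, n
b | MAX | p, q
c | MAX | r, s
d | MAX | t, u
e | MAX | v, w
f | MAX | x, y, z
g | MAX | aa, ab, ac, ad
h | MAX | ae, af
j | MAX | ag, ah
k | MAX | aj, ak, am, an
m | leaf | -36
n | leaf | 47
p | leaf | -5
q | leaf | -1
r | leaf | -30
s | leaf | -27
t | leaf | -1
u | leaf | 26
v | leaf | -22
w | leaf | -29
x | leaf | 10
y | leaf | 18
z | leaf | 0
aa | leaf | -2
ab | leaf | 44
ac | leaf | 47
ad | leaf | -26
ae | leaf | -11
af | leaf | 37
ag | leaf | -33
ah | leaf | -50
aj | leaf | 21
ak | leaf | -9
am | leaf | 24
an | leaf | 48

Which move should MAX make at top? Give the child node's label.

Q

a (MAX): max(-36, 47) = 47
b (MAX): max(-5, -1) = -1
c (MAX): max(-30, -27) = -27
P (MIN): min(47, -1, -27) = -27
d (MAX): max(-1, 26) = 26
e (MAX): max(-22, -29) = -22
f (MAX): max(10, 18, 0) = 18
g (MAX): max(-2, 44, 47, -26) = 47
Q (MIN): min(26, -22, 18, 47) = -22
h (MAX): max(-11, 37) = 37
j (MAX): max(-33, -50) = -33
k (MAX): max(21, -9, 24, 48) = 48
R (MIN): min(37, -33, 48) = -33
top (MAX): max(-27, -22, -33) = -22
MAX at top wants the highest of {P=-27, Q=-22, R=-33}, so chooses Q.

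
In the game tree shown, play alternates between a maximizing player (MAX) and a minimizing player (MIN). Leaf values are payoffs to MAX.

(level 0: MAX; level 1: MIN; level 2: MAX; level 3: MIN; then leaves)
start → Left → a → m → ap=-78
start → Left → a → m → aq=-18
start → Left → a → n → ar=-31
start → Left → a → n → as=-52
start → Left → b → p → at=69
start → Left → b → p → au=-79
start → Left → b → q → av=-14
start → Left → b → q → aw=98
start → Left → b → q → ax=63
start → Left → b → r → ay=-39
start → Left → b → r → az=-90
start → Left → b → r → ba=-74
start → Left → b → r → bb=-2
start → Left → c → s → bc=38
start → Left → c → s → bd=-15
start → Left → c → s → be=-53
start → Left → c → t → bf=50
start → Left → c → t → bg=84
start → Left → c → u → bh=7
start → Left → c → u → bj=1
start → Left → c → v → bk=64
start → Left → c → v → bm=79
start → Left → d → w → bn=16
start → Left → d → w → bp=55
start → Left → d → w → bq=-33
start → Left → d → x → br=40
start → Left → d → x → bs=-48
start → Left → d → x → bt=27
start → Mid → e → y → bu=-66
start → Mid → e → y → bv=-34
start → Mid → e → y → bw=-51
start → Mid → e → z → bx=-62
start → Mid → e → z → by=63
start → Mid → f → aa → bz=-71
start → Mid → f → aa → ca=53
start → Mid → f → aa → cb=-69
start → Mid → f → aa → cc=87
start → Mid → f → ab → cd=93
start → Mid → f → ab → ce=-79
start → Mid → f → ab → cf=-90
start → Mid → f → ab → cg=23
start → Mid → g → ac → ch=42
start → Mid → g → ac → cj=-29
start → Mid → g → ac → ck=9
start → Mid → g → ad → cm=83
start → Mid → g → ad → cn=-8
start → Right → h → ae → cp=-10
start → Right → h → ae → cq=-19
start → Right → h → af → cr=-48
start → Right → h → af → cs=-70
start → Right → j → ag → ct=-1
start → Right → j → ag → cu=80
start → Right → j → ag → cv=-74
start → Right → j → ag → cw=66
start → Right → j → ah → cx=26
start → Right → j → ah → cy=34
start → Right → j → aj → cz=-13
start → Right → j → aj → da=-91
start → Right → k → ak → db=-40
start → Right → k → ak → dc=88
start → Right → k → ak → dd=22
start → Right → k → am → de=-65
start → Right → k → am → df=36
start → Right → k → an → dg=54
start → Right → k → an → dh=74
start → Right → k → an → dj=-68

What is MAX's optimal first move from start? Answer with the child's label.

Right

m (MIN): min(-78, -18) = -78
n (MIN): min(-31, -52) = -52
a (MAX): max(-78, -52) = -52
p (MIN): min(69, -79) = -79
q (MIN): min(-14, 98, 63) = -14
r (MIN): min(-39, -90, -74, -2) = -90
b (MAX): max(-79, -14, -90) = -14
s (MIN): min(38, -15, -53) = -53
t (MIN): min(50, 84) = 50
u (MIN): min(7, 1) = 1
v (MIN): min(64, 79) = 64
c (MAX): max(-53, 50, 1, 64) = 64
w (MIN): min(16, 55, -33) = -33
x (MIN): min(40, -48, 27) = -48
d (MAX): max(-33, -48) = -33
Left (MIN): min(-52, -14, 64, -33) = -52
y (MIN): min(-66, -34, -51) = -66
z (MIN): min(-62, 63) = -62
e (MAX): max(-66, -62) = -62
aa (MIN): min(-71, 53, -69, 87) = -71
ab (MIN): min(93, -79, -90, 23) = -90
f (MAX): max(-71, -90) = -71
ac (MIN): min(42, -29, 9) = -29
ad (MIN): min(83, -8) = -8
g (MAX): max(-29, -8) = -8
Mid (MIN): min(-62, -71, -8) = -71
ae (MIN): min(-10, -19) = -19
af (MIN): min(-48, -70) = -70
h (MAX): max(-19, -70) = -19
ag (MIN): min(-1, 80, -74, 66) = -74
ah (MIN): min(26, 34) = 26
aj (MIN): min(-13, -91) = -91
j (MAX): max(-74, 26, -91) = 26
ak (MIN): min(-40, 88, 22) = -40
am (MIN): min(-65, 36) = -65
an (MIN): min(54, 74, -68) = -68
k (MAX): max(-40, -65, -68) = -40
Right (MIN): min(-19, 26, -40) = -40
start (MAX): max(-52, -71, -40) = -40
MAX at start wants the highest of {Left=-52, Mid=-71, Right=-40}, so chooses Right.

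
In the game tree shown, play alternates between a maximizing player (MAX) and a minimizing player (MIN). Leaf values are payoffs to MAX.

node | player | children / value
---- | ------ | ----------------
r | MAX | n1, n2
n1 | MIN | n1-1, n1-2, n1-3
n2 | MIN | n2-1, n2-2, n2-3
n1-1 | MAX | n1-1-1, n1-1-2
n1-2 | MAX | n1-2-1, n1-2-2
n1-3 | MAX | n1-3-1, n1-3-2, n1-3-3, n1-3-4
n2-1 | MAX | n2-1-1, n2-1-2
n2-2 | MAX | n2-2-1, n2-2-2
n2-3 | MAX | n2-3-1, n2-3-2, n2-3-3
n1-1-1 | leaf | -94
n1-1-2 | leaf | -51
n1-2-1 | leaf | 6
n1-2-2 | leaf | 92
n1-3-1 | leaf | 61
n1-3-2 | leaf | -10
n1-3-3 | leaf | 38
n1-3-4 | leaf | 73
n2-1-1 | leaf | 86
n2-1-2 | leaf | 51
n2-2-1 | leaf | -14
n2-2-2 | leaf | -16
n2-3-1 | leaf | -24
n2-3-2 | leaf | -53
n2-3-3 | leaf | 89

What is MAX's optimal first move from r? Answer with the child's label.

n1-1 (MAX): max(-94, -51) = -51
n1-2 (MAX): max(6, 92) = 92
n1-3 (MAX): max(61, -10, 38, 73) = 73
n1 (MIN): min(-51, 92, 73) = -51
n2-1 (MAX): max(86, 51) = 86
n2-2 (MAX): max(-14, -16) = -14
n2-3 (MAX): max(-24, -53, 89) = 89
n2 (MIN): min(86, -14, 89) = -14
r (MAX): max(-51, -14) = -14
MAX at r wants the highest of {n1=-51, n2=-14}, so chooses n2.

n2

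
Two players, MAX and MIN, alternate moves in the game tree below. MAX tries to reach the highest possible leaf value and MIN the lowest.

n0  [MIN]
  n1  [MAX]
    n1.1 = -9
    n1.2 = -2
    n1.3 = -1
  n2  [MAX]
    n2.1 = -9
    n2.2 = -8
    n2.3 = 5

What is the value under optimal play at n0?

n1 (MAX): max(-9, -2, -1) = -1
n2 (MAX): max(-9, -8, 5) = 5
n0 (MIN): min(-1, 5) = -1

-1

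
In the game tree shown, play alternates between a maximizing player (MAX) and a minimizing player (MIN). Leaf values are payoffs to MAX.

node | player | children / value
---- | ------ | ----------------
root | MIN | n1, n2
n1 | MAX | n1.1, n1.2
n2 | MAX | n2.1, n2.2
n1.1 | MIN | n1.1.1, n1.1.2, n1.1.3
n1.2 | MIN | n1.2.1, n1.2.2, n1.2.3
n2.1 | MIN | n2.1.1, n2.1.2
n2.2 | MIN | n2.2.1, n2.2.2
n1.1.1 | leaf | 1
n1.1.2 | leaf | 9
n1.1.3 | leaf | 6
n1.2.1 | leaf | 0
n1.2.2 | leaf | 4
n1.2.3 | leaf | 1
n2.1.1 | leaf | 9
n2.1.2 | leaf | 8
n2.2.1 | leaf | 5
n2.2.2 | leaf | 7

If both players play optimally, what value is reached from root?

1

n1.1 (MIN): min(1, 9, 6) = 1
n1.2 (MIN): min(0, 4, 1) = 0
n1 (MAX): max(1, 0) = 1
n2.1 (MIN): min(9, 8) = 8
n2.2 (MIN): min(5, 7) = 5
n2 (MAX): max(8, 5) = 8
root (MIN): min(1, 8) = 1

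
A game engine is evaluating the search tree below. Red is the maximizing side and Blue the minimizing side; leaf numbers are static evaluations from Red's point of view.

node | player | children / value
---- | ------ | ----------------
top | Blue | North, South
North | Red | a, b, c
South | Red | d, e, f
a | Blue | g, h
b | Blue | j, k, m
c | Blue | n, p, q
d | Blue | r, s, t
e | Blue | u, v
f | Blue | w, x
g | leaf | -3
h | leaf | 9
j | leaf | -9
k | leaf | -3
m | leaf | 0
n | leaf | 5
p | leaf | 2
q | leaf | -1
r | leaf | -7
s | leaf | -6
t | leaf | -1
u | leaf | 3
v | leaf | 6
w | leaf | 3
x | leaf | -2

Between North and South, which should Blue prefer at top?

North

a (Blue): min(-3, 9) = -3
b (Blue): min(-9, -3, 0) = -9
c (Blue): min(5, 2, -1) = -1
North (Red): max(-3, -9, -1) = -1
d (Blue): min(-7, -6, -1) = -7
e (Blue): min(3, 6) = 3
f (Blue): min(3, -2) = -2
South (Red): max(-7, 3, -2) = 3
Blue prefers the lower value; North=-1, South=3. North is better since -1 < 3.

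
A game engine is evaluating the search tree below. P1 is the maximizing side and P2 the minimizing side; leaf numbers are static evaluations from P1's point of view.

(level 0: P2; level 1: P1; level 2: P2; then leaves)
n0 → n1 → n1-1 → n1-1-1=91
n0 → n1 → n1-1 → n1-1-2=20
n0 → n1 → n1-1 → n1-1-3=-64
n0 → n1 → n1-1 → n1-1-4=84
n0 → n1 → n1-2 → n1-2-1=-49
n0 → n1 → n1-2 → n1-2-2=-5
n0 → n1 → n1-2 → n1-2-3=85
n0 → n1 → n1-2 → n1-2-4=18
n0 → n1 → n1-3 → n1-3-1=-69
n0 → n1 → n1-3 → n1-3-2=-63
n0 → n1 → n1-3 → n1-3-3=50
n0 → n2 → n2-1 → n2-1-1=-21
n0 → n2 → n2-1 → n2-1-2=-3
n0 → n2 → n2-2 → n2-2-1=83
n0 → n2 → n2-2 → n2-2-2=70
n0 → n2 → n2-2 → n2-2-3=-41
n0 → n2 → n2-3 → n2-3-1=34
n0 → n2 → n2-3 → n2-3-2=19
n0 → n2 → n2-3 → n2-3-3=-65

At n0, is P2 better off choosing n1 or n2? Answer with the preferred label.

n1-1 (P2): min(91, 20, -64, 84) = -64
n1-2 (P2): min(-49, -5, 85, 18) = -49
n1-3 (P2): min(-69, -63, 50) = -69
n1 (P1): max(-64, -49, -69) = -49
n2-1 (P2): min(-21, -3) = -21
n2-2 (P2): min(83, 70, -41) = -41
n2-3 (P2): min(34, 19, -65) = -65
n2 (P1): max(-21, -41, -65) = -21
P2 prefers the lower value; n1=-49, n2=-21. n1 is better since -49 < -21.

n1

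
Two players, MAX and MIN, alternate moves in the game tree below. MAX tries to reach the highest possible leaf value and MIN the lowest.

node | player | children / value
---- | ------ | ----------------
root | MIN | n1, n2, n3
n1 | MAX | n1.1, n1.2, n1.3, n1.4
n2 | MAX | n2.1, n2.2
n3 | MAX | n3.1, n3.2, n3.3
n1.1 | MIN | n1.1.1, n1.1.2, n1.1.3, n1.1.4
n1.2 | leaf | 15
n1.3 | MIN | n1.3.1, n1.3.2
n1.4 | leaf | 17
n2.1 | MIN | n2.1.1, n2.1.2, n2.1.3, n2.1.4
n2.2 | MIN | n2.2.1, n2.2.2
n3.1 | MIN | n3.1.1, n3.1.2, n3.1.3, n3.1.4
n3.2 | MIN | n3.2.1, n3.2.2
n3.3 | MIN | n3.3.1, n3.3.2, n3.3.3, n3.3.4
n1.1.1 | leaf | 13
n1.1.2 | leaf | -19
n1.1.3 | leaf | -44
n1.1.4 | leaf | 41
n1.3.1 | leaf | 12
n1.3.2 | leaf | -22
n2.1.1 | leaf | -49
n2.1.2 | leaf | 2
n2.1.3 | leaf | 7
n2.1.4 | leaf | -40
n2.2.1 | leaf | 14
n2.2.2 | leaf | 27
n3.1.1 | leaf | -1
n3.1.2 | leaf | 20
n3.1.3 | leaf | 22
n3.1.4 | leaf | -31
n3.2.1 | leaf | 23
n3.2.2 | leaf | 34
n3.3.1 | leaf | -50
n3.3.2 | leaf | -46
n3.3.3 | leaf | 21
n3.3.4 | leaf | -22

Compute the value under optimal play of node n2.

14

n2.1 (MIN): min(-49, 2, 7, -40) = -49
n2.2 (MIN): min(14, 27) = 14
n2 (MAX): max(-49, 14) = 14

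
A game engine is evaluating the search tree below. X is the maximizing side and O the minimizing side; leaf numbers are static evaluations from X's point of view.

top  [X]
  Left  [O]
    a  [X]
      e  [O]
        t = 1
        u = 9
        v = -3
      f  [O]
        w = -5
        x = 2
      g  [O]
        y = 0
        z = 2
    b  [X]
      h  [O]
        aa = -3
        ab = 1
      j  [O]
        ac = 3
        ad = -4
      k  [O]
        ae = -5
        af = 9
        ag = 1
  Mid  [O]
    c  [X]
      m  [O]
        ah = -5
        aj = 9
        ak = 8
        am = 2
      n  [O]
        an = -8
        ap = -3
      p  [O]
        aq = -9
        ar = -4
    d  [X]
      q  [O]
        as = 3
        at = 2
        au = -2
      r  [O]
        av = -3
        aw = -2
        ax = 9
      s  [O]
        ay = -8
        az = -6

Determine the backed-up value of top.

e (O): min(1, 9, -3) = -3
f (O): min(-5, 2) = -5
g (O): min(0, 2) = 0
a (X): max(-3, -5, 0) = 0
h (O): min(-3, 1) = -3
j (O): min(3, -4) = -4
k (O): min(-5, 9, 1) = -5
b (X): max(-3, -4, -5) = -3
Left (O): min(0, -3) = -3
m (O): min(-5, 9, 8, 2) = -5
n (O): min(-8, -3) = -8
p (O): min(-9, -4) = -9
c (X): max(-5, -8, -9) = -5
q (O): min(3, 2, -2) = -2
r (O): min(-3, -2, 9) = -3
s (O): min(-8, -6) = -8
d (X): max(-2, -3, -8) = -2
Mid (O): min(-5, -2) = -5
top (X): max(-3, -5) = -3

-3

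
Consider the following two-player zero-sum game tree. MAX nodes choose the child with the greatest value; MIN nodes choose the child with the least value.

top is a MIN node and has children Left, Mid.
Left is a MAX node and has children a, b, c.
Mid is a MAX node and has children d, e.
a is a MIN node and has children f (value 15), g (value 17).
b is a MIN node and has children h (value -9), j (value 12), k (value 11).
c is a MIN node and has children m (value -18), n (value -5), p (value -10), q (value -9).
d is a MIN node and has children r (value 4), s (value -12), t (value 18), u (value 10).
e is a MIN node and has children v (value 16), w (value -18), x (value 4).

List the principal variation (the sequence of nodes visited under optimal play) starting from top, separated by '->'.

top -> Mid -> d -> s

a (MIN): min(15, 17) = 15
b (MIN): min(-9, 12, 11) = -9
c (MIN): min(-18, -5, -10, -9) = -18
Left (MAX): max(15, -9, -18) = 15
d (MIN): min(4, -12, 18, 10) = -12
e (MIN): min(16, -18, 4) = -18
Mid (MAX): max(-12, -18) = -12
top (MIN): min(15, -12) = -12
At top, MIN picks Mid (lowest: -12).
At Mid, MAX picks d (highest: -12).
At d, MIN picks s (lowest: -12).
Terminal value -12.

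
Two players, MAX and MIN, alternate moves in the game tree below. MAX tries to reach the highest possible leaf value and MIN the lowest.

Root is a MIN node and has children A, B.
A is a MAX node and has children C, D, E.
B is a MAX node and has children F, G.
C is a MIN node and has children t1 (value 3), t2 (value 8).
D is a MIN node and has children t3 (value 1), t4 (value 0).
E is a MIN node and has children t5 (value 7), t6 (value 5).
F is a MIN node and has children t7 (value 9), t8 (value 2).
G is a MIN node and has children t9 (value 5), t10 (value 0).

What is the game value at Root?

C (MIN): min(3, 8) = 3
D (MIN): min(1, 0) = 0
E (MIN): min(7, 5) = 5
A (MAX): max(3, 0, 5) = 5
F (MIN): min(9, 2) = 2
G (MIN): min(5, 0) = 0
B (MAX): max(2, 0) = 2
Root (MIN): min(5, 2) = 2

2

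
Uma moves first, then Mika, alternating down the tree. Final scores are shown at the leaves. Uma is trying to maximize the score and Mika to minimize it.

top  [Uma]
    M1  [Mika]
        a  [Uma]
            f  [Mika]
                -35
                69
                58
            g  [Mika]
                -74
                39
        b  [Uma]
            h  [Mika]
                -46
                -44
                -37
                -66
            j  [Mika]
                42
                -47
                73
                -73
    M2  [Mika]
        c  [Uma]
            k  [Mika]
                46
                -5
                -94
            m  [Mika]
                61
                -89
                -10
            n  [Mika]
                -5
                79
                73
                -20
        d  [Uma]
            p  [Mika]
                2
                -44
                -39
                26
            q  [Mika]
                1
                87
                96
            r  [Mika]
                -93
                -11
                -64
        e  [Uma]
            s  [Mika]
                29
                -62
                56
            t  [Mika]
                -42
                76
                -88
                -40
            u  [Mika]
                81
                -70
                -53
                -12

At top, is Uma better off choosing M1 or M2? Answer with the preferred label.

M2

f (Mika): min(-35, 69, 58) = -35
g (Mika): min(-74, 39) = -74
a (Uma): max(-35, -74) = -35
h (Mika): min(-46, -44, -37, -66) = -66
j (Mika): min(42, -47, 73, -73) = -73
b (Uma): max(-66, -73) = -66
M1 (Mika): min(-35, -66) = -66
k (Mika): min(46, -5, -94) = -94
m (Mika): min(61, -89, -10) = -89
n (Mika): min(-5, 79, 73, -20) = -20
c (Uma): max(-94, -89, -20) = -20
p (Mika): min(2, -44, -39, 26) = -44
q (Mika): min(1, 87, 96) = 1
r (Mika): min(-93, -11, -64) = -93
d (Uma): max(-44, 1, -93) = 1
s (Mika): min(29, -62, 56) = -62
t (Mika): min(-42, 76, -88, -40) = -88
u (Mika): min(81, -70, -53, -12) = -70
e (Uma): max(-62, -88, -70) = -62
M2 (Mika): min(-20, 1, -62) = -62
Uma prefers the higher value; M1=-66, M2=-62. M2 is better since -62 > -66.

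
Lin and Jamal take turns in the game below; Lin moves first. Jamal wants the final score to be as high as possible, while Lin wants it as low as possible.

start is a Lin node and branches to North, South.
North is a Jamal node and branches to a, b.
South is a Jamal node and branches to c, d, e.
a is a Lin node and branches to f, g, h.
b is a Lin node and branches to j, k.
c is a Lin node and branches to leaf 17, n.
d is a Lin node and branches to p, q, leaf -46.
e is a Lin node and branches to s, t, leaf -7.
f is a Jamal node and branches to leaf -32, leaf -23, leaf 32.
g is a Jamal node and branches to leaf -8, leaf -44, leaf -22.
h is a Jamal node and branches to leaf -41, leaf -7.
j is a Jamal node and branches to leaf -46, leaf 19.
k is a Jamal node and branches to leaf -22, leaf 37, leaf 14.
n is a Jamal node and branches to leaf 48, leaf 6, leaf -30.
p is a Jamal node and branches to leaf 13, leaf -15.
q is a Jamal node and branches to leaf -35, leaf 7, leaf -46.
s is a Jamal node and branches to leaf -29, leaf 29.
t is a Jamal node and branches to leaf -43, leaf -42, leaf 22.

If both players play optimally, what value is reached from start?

17

f (Jamal): max(-32, -23, 32) = 32
g (Jamal): max(-8, -44, -22) = -8
h (Jamal): max(-41, -7) = -7
a (Lin): min(32, -8, -7) = -8
j (Jamal): max(-46, 19) = 19
k (Jamal): max(-22, 37, 14) = 37
b (Lin): min(19, 37) = 19
North (Jamal): max(-8, 19) = 19
n (Jamal): max(48, 6, -30) = 48
c (Lin): min(17, 48) = 17
p (Jamal): max(13, -15) = 13
q (Jamal): max(-35, 7, -46) = 7
d (Lin): min(13, 7, -46) = -46
s (Jamal): max(-29, 29) = 29
t (Jamal): max(-43, -42, 22) = 22
e (Lin): min(29, 22, -7) = -7
South (Jamal): max(17, -46, -7) = 17
start (Lin): min(19, 17) = 17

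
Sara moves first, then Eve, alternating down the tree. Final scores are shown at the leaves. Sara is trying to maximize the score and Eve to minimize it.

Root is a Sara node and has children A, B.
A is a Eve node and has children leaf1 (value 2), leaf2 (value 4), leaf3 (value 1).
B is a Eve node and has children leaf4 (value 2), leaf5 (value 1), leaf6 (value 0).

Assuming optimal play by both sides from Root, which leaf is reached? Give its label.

A (Eve): min(2, 4, 1) = 1
B (Eve): min(2, 1, 0) = 0
Root (Sara): max(1, 0) = 1
At Root, Sara picks A (highest: 1).
At A, Eve picks leaf3 (lowest: 1).
Terminal value 1.

leaf3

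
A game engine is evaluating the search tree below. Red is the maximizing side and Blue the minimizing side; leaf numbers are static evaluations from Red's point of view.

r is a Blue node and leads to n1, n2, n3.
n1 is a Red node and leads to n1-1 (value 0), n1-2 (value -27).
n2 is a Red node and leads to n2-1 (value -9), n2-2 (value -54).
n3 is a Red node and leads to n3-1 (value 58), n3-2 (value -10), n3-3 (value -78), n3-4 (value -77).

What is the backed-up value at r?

-9

n1 (Red): max(0, -27) = 0
n2 (Red): max(-9, -54) = -9
n3 (Red): max(58, -10, -78, -77) = 58
r (Blue): min(0, -9, 58) = -9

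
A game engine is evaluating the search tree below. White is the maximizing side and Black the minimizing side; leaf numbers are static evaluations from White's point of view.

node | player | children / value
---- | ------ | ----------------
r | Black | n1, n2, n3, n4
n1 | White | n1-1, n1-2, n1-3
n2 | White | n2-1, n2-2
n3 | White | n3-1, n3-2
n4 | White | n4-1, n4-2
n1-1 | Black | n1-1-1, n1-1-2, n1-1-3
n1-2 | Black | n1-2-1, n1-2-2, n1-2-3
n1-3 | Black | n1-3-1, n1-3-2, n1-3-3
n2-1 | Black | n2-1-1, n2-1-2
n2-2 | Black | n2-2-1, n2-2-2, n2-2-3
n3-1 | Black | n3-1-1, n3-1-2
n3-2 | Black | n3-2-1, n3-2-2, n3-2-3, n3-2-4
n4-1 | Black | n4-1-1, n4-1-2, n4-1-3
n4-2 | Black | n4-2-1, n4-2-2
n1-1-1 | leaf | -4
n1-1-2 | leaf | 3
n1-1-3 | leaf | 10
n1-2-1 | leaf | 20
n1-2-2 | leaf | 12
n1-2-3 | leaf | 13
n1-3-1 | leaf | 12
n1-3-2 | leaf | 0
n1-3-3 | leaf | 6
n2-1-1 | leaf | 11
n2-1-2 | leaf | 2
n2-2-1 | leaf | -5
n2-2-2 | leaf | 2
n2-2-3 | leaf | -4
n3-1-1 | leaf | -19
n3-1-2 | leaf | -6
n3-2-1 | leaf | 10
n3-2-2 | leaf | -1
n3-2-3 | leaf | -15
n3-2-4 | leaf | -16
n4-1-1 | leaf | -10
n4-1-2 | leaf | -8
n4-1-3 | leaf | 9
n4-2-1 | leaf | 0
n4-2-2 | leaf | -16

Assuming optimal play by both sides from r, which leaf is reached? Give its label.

n3-2-4

n1-1 (Black): min(-4, 3, 10) = -4
n1-2 (Black): min(20, 12, 13) = 12
n1-3 (Black): min(12, 0, 6) = 0
n1 (White): max(-4, 12, 0) = 12
n2-1 (Black): min(11, 2) = 2
n2-2 (Black): min(-5, 2, -4) = -5
n2 (White): max(2, -5) = 2
n3-1 (Black): min(-19, -6) = -19
n3-2 (Black): min(10, -1, -15, -16) = -16
n3 (White): max(-19, -16) = -16
n4-1 (Black): min(-10, -8, 9) = -10
n4-2 (Black): min(0, -16) = -16
n4 (White): max(-10, -16) = -10
r (Black): min(12, 2, -16, -10) = -16
At r, Black picks n3 (lowest: -16).
At n3, White picks n3-2 (highest: -16).
At n3-2, Black picks n3-2-4 (lowest: -16).
Terminal value -16.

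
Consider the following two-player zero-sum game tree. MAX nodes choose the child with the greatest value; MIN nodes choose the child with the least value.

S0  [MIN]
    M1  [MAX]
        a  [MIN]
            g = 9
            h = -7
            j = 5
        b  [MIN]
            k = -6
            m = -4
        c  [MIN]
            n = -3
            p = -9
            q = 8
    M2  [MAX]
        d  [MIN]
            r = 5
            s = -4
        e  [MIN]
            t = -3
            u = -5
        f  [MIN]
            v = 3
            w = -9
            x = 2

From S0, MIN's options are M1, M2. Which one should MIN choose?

M1

a (MIN): min(9, -7, 5) = -7
b (MIN): min(-6, -4) = -6
c (MIN): min(-3, -9, 8) = -9
M1 (MAX): max(-7, -6, -9) = -6
d (MIN): min(5, -4) = -4
e (MIN): min(-3, -5) = -5
f (MIN): min(3, -9, 2) = -9
M2 (MAX): max(-4, -5, -9) = -4
S0 (MIN): min(-6, -4) = -6
MIN at S0 wants the lowest of {M1=-6, M2=-4}, so chooses M1.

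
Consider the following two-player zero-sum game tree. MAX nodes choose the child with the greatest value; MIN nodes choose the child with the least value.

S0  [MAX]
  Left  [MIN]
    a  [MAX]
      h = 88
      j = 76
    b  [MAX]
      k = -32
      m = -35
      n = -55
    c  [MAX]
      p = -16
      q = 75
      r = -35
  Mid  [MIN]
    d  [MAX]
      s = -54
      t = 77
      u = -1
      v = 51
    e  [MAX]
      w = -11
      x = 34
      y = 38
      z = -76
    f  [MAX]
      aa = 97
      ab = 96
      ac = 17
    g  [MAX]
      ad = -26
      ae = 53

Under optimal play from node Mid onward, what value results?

38

d (MAX): max(-54, 77, -1, 51) = 77
e (MAX): max(-11, 34, 38, -76) = 38
f (MAX): max(97, 96, 17) = 97
g (MAX): max(-26, 53) = 53
Mid (MIN): min(77, 38, 97, 53) = 38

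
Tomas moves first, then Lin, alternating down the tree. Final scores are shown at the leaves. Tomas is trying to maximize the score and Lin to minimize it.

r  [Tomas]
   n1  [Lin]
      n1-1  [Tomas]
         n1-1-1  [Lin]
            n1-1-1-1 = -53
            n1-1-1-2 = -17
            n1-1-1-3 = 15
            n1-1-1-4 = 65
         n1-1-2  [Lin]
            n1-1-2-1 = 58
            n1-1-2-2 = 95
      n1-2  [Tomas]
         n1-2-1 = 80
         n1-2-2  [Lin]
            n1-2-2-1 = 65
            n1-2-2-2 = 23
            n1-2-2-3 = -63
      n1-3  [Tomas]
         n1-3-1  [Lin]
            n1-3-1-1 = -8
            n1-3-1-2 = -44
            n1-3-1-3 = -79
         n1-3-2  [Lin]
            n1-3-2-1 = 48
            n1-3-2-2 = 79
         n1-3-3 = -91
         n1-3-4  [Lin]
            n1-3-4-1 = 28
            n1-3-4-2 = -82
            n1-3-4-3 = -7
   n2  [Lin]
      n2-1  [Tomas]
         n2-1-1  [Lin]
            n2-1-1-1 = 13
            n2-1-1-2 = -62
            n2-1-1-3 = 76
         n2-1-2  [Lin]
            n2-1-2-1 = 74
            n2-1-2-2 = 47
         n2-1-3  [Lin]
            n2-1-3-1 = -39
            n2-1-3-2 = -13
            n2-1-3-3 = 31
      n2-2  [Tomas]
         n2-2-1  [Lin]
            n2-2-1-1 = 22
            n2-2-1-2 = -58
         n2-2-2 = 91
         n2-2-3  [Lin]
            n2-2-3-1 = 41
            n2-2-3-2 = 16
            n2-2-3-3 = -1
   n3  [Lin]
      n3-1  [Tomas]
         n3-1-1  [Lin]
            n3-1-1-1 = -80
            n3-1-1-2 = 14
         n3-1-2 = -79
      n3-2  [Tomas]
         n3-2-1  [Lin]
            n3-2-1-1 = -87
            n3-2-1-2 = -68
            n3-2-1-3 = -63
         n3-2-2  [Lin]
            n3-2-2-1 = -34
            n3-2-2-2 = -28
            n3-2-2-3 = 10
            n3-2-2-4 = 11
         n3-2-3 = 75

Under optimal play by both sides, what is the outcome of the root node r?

48

n1-1-1 (Lin): min(-53, -17, 15, 65) = -53
n1-1-2 (Lin): min(58, 95) = 58
n1-1 (Tomas): max(-53, 58) = 58
n1-2-2 (Lin): min(65, 23, -63) = -63
n1-2 (Tomas): max(80, -63) = 80
n1-3-1 (Lin): min(-8, -44, -79) = -79
n1-3-2 (Lin): min(48, 79) = 48
n1-3-4 (Lin): min(28, -82, -7) = -82
n1-3 (Tomas): max(-79, 48, -91, -82) = 48
n1 (Lin): min(58, 80, 48) = 48
n2-1-1 (Lin): min(13, -62, 76) = -62
n2-1-2 (Lin): min(74, 47) = 47
n2-1-3 (Lin): min(-39, -13, 31) = -39
n2-1 (Tomas): max(-62, 47, -39) = 47
n2-2-1 (Lin): min(22, -58) = -58
n2-2-3 (Lin): min(41, 16, -1) = -1
n2-2 (Tomas): max(-58, 91, -1) = 91
n2 (Lin): min(47, 91) = 47
n3-1-1 (Lin): min(-80, 14) = -80
n3-1 (Tomas): max(-80, -79) = -79
n3-2-1 (Lin): min(-87, -68, -63) = -87
n3-2-2 (Lin): min(-34, -28, 10, 11) = -34
n3-2 (Tomas): max(-87, -34, 75) = 75
n3 (Lin): min(-79, 75) = -79
r (Tomas): max(48, 47, -79) = 48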